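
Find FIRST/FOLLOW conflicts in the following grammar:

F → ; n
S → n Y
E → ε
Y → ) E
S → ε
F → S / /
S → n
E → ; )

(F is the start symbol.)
Nullable non-terminals: E, S.

E: nullable alternative(s) E → ε; FOLLOW(E) = { '/' }
  E → ε: FIRST \ {ε} = { } — this is the only nullable alternative, skip
  E → ; ): FIRST \ {ε} = { ';' } — disjoint from FOLLOW(E)

S: nullable alternative(s) S → ε; FOLLOW(S) = { '/' }
  S → n Y: FIRST \ {ε} = { 'n' } — disjoint from FOLLOW(S)
  S → ε: FIRST \ {ε} = { } — this is the only nullable alternative, skip
  S → n: FIRST \ {ε} = { 'n' } — disjoint from FOLLOW(S)

F, Y have no nullable alternative, so no FIRST/FOLLOW check is needed there.

No FIRST/FOLLOW conflicts found.

Answer: No FIRST/FOLLOW conflicts.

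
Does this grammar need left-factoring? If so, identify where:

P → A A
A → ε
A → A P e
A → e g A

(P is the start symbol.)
No, left-factoring is not needed

Left-factoring is needed when two productions for the same non-terminal
share a common prefix on the right-hand side.

Productions for A:
  A → ε
  A → A P e
  A → e g A

No common prefixes found.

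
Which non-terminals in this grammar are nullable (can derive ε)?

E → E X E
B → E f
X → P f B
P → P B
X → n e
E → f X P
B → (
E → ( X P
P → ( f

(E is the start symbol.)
A non-terminal is nullable if it can derive ε (the empty string): either it has an ε-production, or it has a production whose right-hand side consists entirely of nullable non-terminals.

There are no ε-productions, so no non-terminal can derive ε.
No non-terminals are nullable.

Answer: None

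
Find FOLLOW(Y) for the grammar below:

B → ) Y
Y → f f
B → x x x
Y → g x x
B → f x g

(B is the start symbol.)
{ $ }

To compute FOLLOW(Y), find every occurrence of Y on a right-hand side N → α Y β: add FIRST(β) \ {ε}, and if β is empty or nullable also add FOLLOW(N). Iterate to a fixed point.

In B → ) Y: Y is at the end, add FOLLOW(B)

The FOLLOW sets referred to above (computed the same way, to a fixed point):
  FOLLOW(B) = { $ }

Taking the union: FOLLOW(Y) = { $ }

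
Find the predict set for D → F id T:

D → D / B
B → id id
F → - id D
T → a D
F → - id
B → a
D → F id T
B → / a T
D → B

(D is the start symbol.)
{ '-' }

PREDICT(D → F id T) = (FIRST(RHS) \ {ε}) ∪ (FOLLOW(D) if ε ∈ FIRST(RHS), i.e. RHS ⇒* ε)
FIRST(F) = { '-' }
FIRST(F id T) = { '-' }
ε ∉ FIRST(F id T), so FOLLOW(D) is not added.
PREDICT(D → F id T) = { '-' }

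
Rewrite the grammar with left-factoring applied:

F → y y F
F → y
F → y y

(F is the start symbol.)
Left-factoring transforms A → αβ₁ | αβ₂ into A → αA' and A' → β₁ | β₂
(α is the longest common prefix among the alternatives). Repeat until
no nonterminal has two alternatives with a common prefix.

Round 1: F has alternatives sharing prefix 'y'. Introduce F': F → y F'
  Add: F' → y F
  Add: F' → ε
  Add: F' → y

Round 2: F' has alternatives sharing prefix 'y'. Introduce F'': F' → y F''
  Add: F'' → F
  Add: F'' → ε

No remaining common prefixes — done.

Resulting grammar:
F → y F'
F' → y F''
F'' → F
F'' → ε
F' → ε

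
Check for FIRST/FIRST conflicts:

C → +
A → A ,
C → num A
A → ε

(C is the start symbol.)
FIRST sets of the non-terminals at (or reachable through a nullable prefix from) the front of some alternative:
  FIRST(A) = { ',', ε }

Productions for C:
  C → +: FIRST = { '+' }
  C → num A: FIRST = { 'num' }
Productions for A:
  A → A ,: FIRST = { ',' }
  A → ε: FIRST = { ε }

All alternatives of each non-terminal have pairwise disjoint FIRST sets.

Answer: No FIRST/FIRST conflicts.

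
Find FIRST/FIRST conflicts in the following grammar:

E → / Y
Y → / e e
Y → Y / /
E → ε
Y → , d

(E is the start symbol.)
A FIRST/FIRST conflict occurs when two productions N → α and N → β for the same non-terminal have FIRST(α) ∩ FIRST(β) ≠ ∅ (with ε ∈ FIRST of a nullable right-hand side, so two nullable alternatives also conflict).

FIRST sets of the non-terminals at (or reachable through a nullable prefix from) the front of some alternative:
  FIRST(Y) = { ',', '/' }

Productions for E:
  E → / Y: FIRST = { '/' }
  E → ε: FIRST = { ε }
Productions for Y:
  Y → / e e: FIRST = { '/' }
  Y → Y / /: FIRST = { ',', '/' }
  Y → , d: FIRST = { ',' }

Conflict for Y: Y → / e e and Y → Y / /
  Overlap: { '/' }
Conflict for Y: Y → Y / / and Y → , d
  Overlap: { ',' }

Answer: Yes. Y → '/' e e / Y → Y '/' '/' on { '/' }; Y → Y '/' '/' / Y → ',' d on { ',' }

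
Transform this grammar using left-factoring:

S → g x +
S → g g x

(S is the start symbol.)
S → g S'
S' → x +
S' → g x

Left-factoring transforms A → αβ₁ | αβ₂ into A → αA' and A' → β₁ | β₂
(α is the longest common prefix among the alternatives). Repeat until
no nonterminal has two alternatives with a common prefix.

Round 1: S has alternatives sharing prefix 'g'. Introduce S': S → g S'
  Add: S' → x +
  Add: S' → g x

No remaining common prefixes — done.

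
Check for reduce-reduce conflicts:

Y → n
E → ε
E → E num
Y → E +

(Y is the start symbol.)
No reduce-reduce conflicts

Augment with Y' → Y and build the canonical LR(0) collection (I0 = CLOSURE({[Y' → . Y]}), then GOTO on every symbol after a dot until no new states appear). It has 6 states:
  I0: { [E → . E num], [E → .], [Y → . E +], [Y → . n], [Y' → . Y] }  — shift, reduce
  I1: { [E → E . num], [Y → E . +] }  — shift
  I2: { [Y' → Y .] }  — accept
  I3: { [Y → n .] }  — reduce
  I4: { [Y → E + .] }  — reduce
  I5: { [E → E num .] }  — reduce

No state contains more than one complete item.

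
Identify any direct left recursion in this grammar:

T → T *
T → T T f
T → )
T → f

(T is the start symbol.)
Yes, T is left-recursive

Direct left recursion occurs when N → N α for some non-terminal N (the right-hand side begins with the left-hand side itself).

T → T *: LEFT RECURSIVE (starts with T)
T → T T f: LEFT RECURSIVE (starts with T)
T → ): starts with ')'
T → f: starts with f

The grammar has direct left recursion on: T.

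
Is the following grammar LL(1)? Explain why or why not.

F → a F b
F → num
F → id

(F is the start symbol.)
A grammar is LL(1) if for each non-terminal N with multiple productions, the predict sets of those productions are pairwise disjoint, where PREDICT(N → α) = (FIRST(α) \ {ε}) ∪ (FOLLOW(N) if α ⇒* ε).

For F:
  PREDICT(F → a F b) = { 'a' }
  PREDICT(F → num) = { 'num' }
  PREDICT(F → id) = { 'id' }

All predict sets are disjoint. The grammar IS LL(1).

Answer: Yes, the grammar is LL(1).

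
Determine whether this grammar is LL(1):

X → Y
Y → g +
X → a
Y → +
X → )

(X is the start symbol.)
Yes, the grammar is LL(1).

Relevant sets:
  FIRST(Y) = { '+', 'g' }

For X:
  PREDICT(X → Y) = { '+', 'g' }
  PREDICT(X → a) = { 'a' }
  PREDICT(X → ')') = { ')' }
For Y:
  PREDICT(Y → g '+') = { 'g' }
  PREDICT(Y → '+') = { '+' }

All predict sets are disjoint. The grammar IS LL(1).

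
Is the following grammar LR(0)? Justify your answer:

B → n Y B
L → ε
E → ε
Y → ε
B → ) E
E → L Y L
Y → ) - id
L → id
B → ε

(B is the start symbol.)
No. Shift-reduce conflict between [B → .] and [B → . ) E]

A grammar is LR(0) if no state in the canonical LR(0) collection has:
  - both a shift item (dot before a terminal) and a complete item (shift-reduce conflict), or
  - two or more complete items (reduce-reduce conflict; the accept item [B' → B .] counts as a complete item here).

Augment with B' → B and build the canonical LR(0) collection (I0 = CLOSURE({[B' → . B]}), then GOTO on every symbol after a dot until no new states appear). It has 14 states:
  I0: { [B → . ) E], [B → . n Y B], [B → .], [B' → . B] }  — shift, reduce
  I1: { [B → ) . E], [E → . L Y L], [E → .], [L → . id], [L → .] }  — shift, 2 reduces
  I2: { [B' → B .] }  — accept
  I3: { [B → n . Y B], [Y → . ) - id], [Y → .] }  — shift, reduce
  I4: { [Y → ) . - id] }  — shift
  I5: { [B → . ) E], [B → . n Y B], [B → .], [B → n Y . B] }  — shift, reduce
  I6: { [B → n Y B .] }  — reduce
  I7: { [Y → ) - . id] }  — shift
  I8: { [Y → ) - id .] }  — reduce
  I9: { [B → ) E .] }  — reduce
  I10: { [E → L . Y L], [Y → . ) - id], [Y → .] }  — shift, reduce
  I11: { [L → id .] }  — reduce
  I12: { [E → L Y . L], [L → . id], [L → .] }  — shift, reduce
  I13: { [E → L Y L .] }  — reduce

Conflict in state I0:
  Shift-reduce conflict between [B → .] and [B → . ) E]
So the grammar is NOT LR(0).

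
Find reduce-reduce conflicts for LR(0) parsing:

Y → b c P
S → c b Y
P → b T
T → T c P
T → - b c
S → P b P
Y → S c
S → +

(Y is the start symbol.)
Augment with Y' → Y and build the canonical LR(0) collection (I0 = CLOSURE({[Y' → . Y]}), then GOTO on every symbol after a dot until no new states appear). It has 21 states:
  I0: { [P → . b T], [S → . +], [S → . P b P], [S → . c b Y], [Y → . S c], [Y → . b c P], [Y' → . Y] }  — shift
  I1: { [S → + .] }  — reduce
  I2: { [S → P . b P] }  — shift
  I3: { [Y → S . c] }  — shift
  I4: { [Y' → Y .] }  — accept
  I5: { [P → b . T], [T → . - b c], [T → . T c P], [Y → b . c P] }  — shift
  I6: { [S → c . b Y] }  — shift
  I7: { [P → . b T], [S → . +], [S → . P b P], [S → . c b Y], [S → c b . Y], [Y → . S c], [Y → . b c P] }  — shift
  I8: { [S → c b Y .] }  — reduce
  I9: { [T → - . b c] }  — shift
  I10: { [P → b T .], [T → T . c P] }  — shift, reduce
  I11: { [P → . b T], [Y → b c . P] }  — shift
  I12: { [Y → b c P .] }  — reduce
  I13: { [P → b . T], [T → . - b c], [T → . T c P] }  — shift
  I14: { [P → . b T], [T → T c . P] }  — shift
  I15: { [T → T c P .] }  — reduce
  I16: { [T → - b . c] }  — shift
  I17: { [T → - b c .] }  — reduce
  I18: { [Y → S c .] }  — reduce
  I19: { [P → . b T], [S → P b . P] }  — shift
  I20: { [S → P b P .] }  — reduce

No state contains more than one complete item.

Answer: No reduce-reduce conflicts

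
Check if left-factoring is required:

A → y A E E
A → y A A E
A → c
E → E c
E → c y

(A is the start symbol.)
Left-factoring is needed when two productions for the same non-terminal
share a common prefix on the right-hand side.

Productions for A:
  A → y A E E
  A → y A A E
  A → c
Productions for E:
  E → E c
  E → c y

Found common prefix 'y A' in productions for A

Answer: Yes, A has productions with common prefix 'y A'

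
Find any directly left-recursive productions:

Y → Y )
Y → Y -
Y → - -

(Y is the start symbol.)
Direct left recursion occurs when N → N α for some non-terminal N (the right-hand side begins with the left-hand side itself).

Y → Y ): LEFT RECURSIVE (starts with Y)
Y → Y -: LEFT RECURSIVE (starts with Y)
Y → - -: starts with '-'

The grammar has direct left recursion on: Y.

Answer: Yes, Y is left-recursive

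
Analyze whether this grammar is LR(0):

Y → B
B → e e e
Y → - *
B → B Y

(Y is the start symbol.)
No. Shift-reduce conflict between [Y → B .] and [B → . e e e]

A grammar is LR(0) if no state in the canonical LR(0) collection has:
  - both a shift item (dot before a terminal) and a complete item (shift-reduce conflict), or
  - two or more complete items (reduce-reduce conflict; the accept item [Y' → Y .] counts as a complete item here).

Augment with Y' → Y and build the canonical LR(0) collection (I0 = CLOSURE({[Y' → . Y]}), then GOTO on every symbol after a dot until no new states appear). It has 9 states:
  I0: { [B → . B Y], [B → . e e e], [Y → . - *], [Y → . B], [Y' → . Y] }  — shift
  I1: { [Y → - . *] }  — shift
  I2: { [B → . B Y], [B → . e e e], [B → B . Y], [Y → . - *], [Y → . B], [Y → B .] }  — shift, reduce
  I3: { [Y' → Y .] }  — accept
  I4: { [B → e . e e] }  — shift
  I5: { [B → e e . e] }  — shift
  I6: { [B → e e e .] }  — reduce
  I7: { [B → B Y .] }  — reduce
  I8: { [Y → - * .] }  — reduce

Conflict in state I2:
  Shift-reduce conflict between [Y → B .] and [B → . e e e]
So the grammar is NOT LR(0).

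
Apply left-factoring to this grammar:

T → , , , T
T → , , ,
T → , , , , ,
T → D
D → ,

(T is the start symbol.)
T → , , , T'
T' → T
T' → ε
T' → , ,
T → D
D → ,

Left-factoring transforms A → αβ₁ | αβ₂ into A → αA' and A' → β₁ | β₂
(α is the longest common prefix among the alternatives). Repeat until
no nonterminal has two alternatives with a common prefix.

Round 1: T has alternatives sharing prefix ', , ,'. Introduce T': T → , , , T'
  Add: T' → T
  Add: T' → ε
  Add: T' → , ,

No remaining common prefixes — done.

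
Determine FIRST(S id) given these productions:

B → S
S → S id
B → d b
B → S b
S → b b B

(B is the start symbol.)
{ 'b' }

FIRST sets of the non-terminals involved (from the grammar, by fixed-point iteration):
  FIRST(S) = { 'b' }

To compute FIRST(S id), process the symbols left to right:
Symbol S is a non-terminal. Add FIRST(S) \ {ε} = { 'b' }
S is not nullable (ε ∉ FIRST(S)), so stop here.
FIRST(S id) = { 'b' }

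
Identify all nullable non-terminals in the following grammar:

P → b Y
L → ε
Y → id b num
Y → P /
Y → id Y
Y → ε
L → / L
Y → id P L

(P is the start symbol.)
{ 'L', 'Y' }

A non-terminal is nullable if it can derive ε (the empty string): either it has an ε-production, or it has a production whose right-hand side consists entirely of nullable non-terminals.

ε-productions: L → ε, Y → ε
So L, Y are immediately nullable.
No further non-terminal can be added: every production for the remaining non-terminals contains a terminal or a non-nullable non-terminal.
Nullable = { 'L', 'Y' }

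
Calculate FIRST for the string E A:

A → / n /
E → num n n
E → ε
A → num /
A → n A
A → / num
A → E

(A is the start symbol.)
{ '/', 'n', 'num', ε }

FIRST sets of the non-terminals involved (from the grammar, by fixed-point iteration):
  FIRST(E) = { 'num', ε }
  FIRST(A) = { '/', 'n', 'num', ε }

To compute FIRST(E A), process the symbols left to right:
Symbol E is a non-terminal. Add FIRST(E) \ {ε} = { 'num' }
E is nullable (ε ∈ FIRST(E)), continue to the next symbol.
Symbol A is a non-terminal. Add FIRST(A) \ {ε} = { '/', 'n', 'num' }
A is nullable (ε ∈ FIRST(A)), continue to the next symbol.
All symbols are nullable, so ε is in the result.
FIRST(E A) = { '/', 'n', 'num', ε }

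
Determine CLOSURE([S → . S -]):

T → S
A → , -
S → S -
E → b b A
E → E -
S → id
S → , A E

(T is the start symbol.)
To compute CLOSURE, for each item [A → α.Bβ] where B is a non-terminal, add [B → .γ] for all productions B → γ; repeat for the newly added items until nothing changes.

Start with: [S → . S -]
  [S → . S -] has the dot before S: add [S → . id], [S → . , A E]
No further items can be added.

CLOSURE = { [S → . , A E], [S → . S -], [S → . id] }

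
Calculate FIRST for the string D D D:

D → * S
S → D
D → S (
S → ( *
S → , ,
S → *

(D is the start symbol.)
{ '(', '*', ',' }

FIRST sets of the non-terminals involved (from the grammar, by fixed-point iteration):
  FIRST(D) = { '(', '*', ',' }

To compute FIRST(D D D), process the symbols left to right:
Symbol D is a non-terminal. Add FIRST(D) \ {ε} = { '(', '*', ',' }
D is not nullable (ε ∉ FIRST(D)), so stop here.
FIRST(D D D) = { '(', '*', ',' }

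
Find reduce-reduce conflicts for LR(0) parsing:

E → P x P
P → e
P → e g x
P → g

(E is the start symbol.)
No reduce-reduce conflicts

A reduce-reduce conflict occurs when an LR(0) state has two complete items [A → α .] and [B → β .] — both call for a reduction, and with no lookahead the parser cannot choose between them.

Augment with E' → E and build the canonical LR(0) collection (I0 = CLOSURE({[E' → . E]}), then GOTO on every symbol after a dot until no new states appear). It has 9 states:
  I0: { [E → . P x P], [E' → . E], [P → . e g x], [P → . e], [P → . g] }  — shift
  I1: { [E' → E .] }  — accept
  I2: { [E → P . x P] }  — shift
  I3: { [P → e . g x], [P → e .] }  — shift, reduce
  I4: { [P → g .] }  — reduce
  I5: { [P → e g . x] }  — shift
  I6: { [P → e g x .] }  — reduce
  I7: { [E → P x . P], [P → . e g x], [P → . e], [P → . g] }  — shift
  I8: { [E → P x P .] }  — reduce

No state contains more than one complete item.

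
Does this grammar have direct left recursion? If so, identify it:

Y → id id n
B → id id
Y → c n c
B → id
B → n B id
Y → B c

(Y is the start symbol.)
No direct left recursion

Y → id id n: starts with id
B → id id: starts with id
Y → c n c: starts with c
B → id: starts with id
B → n B id: starts with n
Y → B c: starts with B

No direct left recursion found.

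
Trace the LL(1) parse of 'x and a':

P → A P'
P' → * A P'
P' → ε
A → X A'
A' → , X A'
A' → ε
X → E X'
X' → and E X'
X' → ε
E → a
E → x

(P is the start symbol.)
LL(1) parsing maintains a stack (initially the start symbol over $) and the input. At each step: if the stack top is a terminal, match it against the current input token; if it is a non-terminal N, replace it with the RHS of M[N, lookahead] (the unique production whose predict set contains the lookahead).

Stack is shown with the top on the left.

Stack             Input      Action
-----------------------------------
P $               x and a $  output P → A P'
A P' $            x and a $  output A → X A'
X A' P' $         x and a $  output X → E X'
E X' A' P' $      x and a $  output E → x
x X' A' P' $      x and a $  match 'x'
X' A' P' $        and a $    output X' → and E X'
and E X' A' P' $  and a $    match 'and'
E X' A' P' $      a $        output E → a
a X' A' P' $      a $        match 'a'
X' A' P' $        $          output X' → ε
A' P' $           $          output A' → ε
P' $              $          output P' → ε
$                 $          accept

The string is accepted.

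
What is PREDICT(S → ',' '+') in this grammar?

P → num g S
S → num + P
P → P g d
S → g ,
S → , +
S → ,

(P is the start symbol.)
PREDICT(S → ',' '+') = (FIRST(RHS) \ {ε}) ∪ (FOLLOW(S) if ε ∈ FIRST(RHS), i.e. RHS ⇒* ε)
FIRST(',' '+') = { ',' }
ε ∉ FIRST(',' '+'), so FOLLOW(S) is not added.
PREDICT(S → ',' '+') = { ',' }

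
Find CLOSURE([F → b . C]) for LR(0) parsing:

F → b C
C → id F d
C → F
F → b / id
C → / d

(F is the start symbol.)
{ [C → . / d], [C → . F], [C → . id F d], [F → . b / id], [F → . b C], [F → b . C] }

Start with: [F → b . C]
  [F → b . C] has the dot before C: add [C → . id F d], [C → . F], [C → . / d]
  [C → . F] has the dot before F: add [F → . b C], [F → . b / id]
No further items can be added.

CLOSURE = { [C → . / d], [C → . F], [C → . id F d], [F → . b / id], [F → . b C], [F → b . C] }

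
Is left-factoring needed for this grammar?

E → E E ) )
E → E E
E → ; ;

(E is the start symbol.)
Left-factoring is needed when two productions for the same non-terminal
share a common prefix on the right-hand side.

Productions for E:
  E → E E ) )
  E → E E
  E → ; ;

Found common prefix 'E E' in productions for E

Answer: Yes, E has productions with common prefix 'E E'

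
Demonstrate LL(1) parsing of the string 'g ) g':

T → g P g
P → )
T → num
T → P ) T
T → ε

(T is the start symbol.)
Stack is shown with the top on the left.

Stack    Input    Action
------------------------
T $      g ) g $  output T → g P g
g P g $  g ) g $  match 'g'
P g $    ) g $    output P → )
) g $    ) g $    match ')'
g $      g $      match 'g'
$        $        accept

The string is accepted.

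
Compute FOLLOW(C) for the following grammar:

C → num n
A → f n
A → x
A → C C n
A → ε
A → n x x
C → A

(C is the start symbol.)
{ $, 'f', 'n', 'num', 'x' }

To compute FOLLOW(C), find every occurrence of C on a right-hand side N → α C β: add FIRST(β) \ {ε}, and if β is empty or nullable also add FOLLOW(N). Iterate to a fixed point.

C is the start symbol, so $ ∈ FOLLOW(C).
In A → C C n: C is followed by C n, add FIRST(C n) \ {ε} = { 'f', 'n', 'num', 'x' }
In A → C C n: C is followed by n, add FIRST(n) \ {ε} = { 'n' }

Taking the union: FOLLOW(C) = { $, 'f', 'n', 'num', 'x' }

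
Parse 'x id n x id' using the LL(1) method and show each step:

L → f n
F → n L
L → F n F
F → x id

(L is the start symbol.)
LL(1) parsing maintains a stack (initially the start symbol over $) and the input. At each step: if the stack top is a terminal, match it against the current input token; if it is a non-terminal N, replace it with the RHS of M[N, lookahead] (the unique production whose predict set contains the lookahead).

Stack is shown with the top on the left.

Stack       Input          Action
---------------------------------
L $         x id n x id $  output L → F n F
F n F $     x id n x id $  output F → x id
x id n F $  x id n x id $  match 'x'
id n F $    id n x id $    match 'id'
n F $       n x id $       match 'n'
F $         x id $         output F → x id
x id $      x id $         match 'x'
id $        id $           match 'id'
$           $              accept

The string is accepted.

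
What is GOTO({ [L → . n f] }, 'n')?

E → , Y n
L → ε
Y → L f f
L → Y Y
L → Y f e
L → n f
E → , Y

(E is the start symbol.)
{ [L → n . f] }

GOTO(I, 'n') = CLOSURE({ [A → αX.β] : [A → α.Xβ] ∈ I, X = 'n' })

Items with dot before 'n', with the dot advanced:
  [L → . n f] → [L → n . f]
Closure adds nothing (no advanced item has the dot before a non-terminal).

GOTO = { [L → n . f] }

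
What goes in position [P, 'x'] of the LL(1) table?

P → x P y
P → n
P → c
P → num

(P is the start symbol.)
P → x P y

To find M[P, 'x'], we find productions for P where 'x' is in the predict set (PREDICT(N → α) = (FIRST(α) \ {ε}) ∪ (FOLLOW(N) if α ⇒* ε)).

P → x P y: PREDICT = { 'x' }
  'x' is in predict set, so this production goes in M[P, 'x']
P → n: PREDICT = { 'n' }
P → c: PREDICT = { 'c' }
P → num: PREDICT = { 'num' }

M[P, 'x'] = P → x P y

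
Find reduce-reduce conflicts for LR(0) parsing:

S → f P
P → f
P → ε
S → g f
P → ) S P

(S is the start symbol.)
Augment with S' → S and build the canonical LR(0) collection (I0 = CLOSURE({[S' → . S]}), then GOTO on every symbol after a dot until no new states appear). It has 10 states:
  I0: { [S → . f P], [S → . g f], [S' → . S] }  — shift
  I1: { [S' → S .] }  — accept
  I2: { [P → . ) S P], [P → . f], [P → .], [S → f . P] }  — shift, reduce
  I3: { [S → g . f] }  — shift
  I4: { [S → g f .] }  — reduce
  I5: { [P → ) . S P], [S → . f P], [S → . g f] }  — shift
  I6: { [S → f P .] }  — reduce
  I7: { [P → f .] }  — reduce
  I8: { [P → ) S . P], [P → . ) S P], [P → . f], [P → .] }  — shift, reduce
  I9: { [P → ) S P .] }  — reduce

No state contains more than one complete item.

Answer: No reduce-reduce conflicts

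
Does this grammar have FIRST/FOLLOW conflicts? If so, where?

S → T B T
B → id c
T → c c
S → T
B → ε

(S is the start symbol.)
No FIRST/FOLLOW conflicts.

A FIRST/FOLLOW conflict occurs when a non-terminal N has a nullable alternative N → β (β ⇒* ε) and another alternative N → α with FIRST(α) ∩ FOLLOW(N) ≠ ∅: on such a lookahead the parser cannot decide between expanding α and letting N vanish via β.

Nullable non-terminals: B.

B: nullable alternative(s) B → ε; FOLLOW(B) = { 'c' }
  B → id c: FIRST \ {ε} = { 'id' } — disjoint from FOLLOW(B)
  B → ε: FIRST \ {ε} = { } — this is the only nullable alternative, skip

S, T have no nullable alternative, so no FIRST/FOLLOW check is needed there.

No FIRST/FOLLOW conflicts found.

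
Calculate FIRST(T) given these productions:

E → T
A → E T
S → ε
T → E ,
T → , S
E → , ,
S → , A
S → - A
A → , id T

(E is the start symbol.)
{ ',' }

FIRST sets of the other non-terminals involved (by the same procedure, iterated to a fixed point):
  FIRST(E) = { ',' }

From T → E ,:
  - E is a non-terminal: add FIRST(E) \ {ε} = { ',' }
    E is not nullable, so stop
From T → , S:
  - ',' is a terminal: add ',' and stop

Collecting: FIRST(T) = { ',' }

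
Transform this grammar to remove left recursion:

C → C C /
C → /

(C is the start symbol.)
C → / C'
C' → C / C'
C' → ε

C is directly left-recursive. The standard transformation for
  A → A α₁ | ... | A α_m | β₁ | ... | β_n
is
  A  → β₁ A' | ... | β_n A'
  A' → α₁ A' | ... | α_m A' | ε

C → / becomes C → / C'
C → C C / becomes C' → C / C'
Add C' → ε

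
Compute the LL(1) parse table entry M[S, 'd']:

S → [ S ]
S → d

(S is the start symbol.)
S → d

To find M[S, 'd'], we find productions for S where 'd' is in the predict set (PREDICT(N → α) = (FIRST(α) \ {ε}) ∪ (FOLLOW(N) if α ⇒* ε)).

S → [ S ]: PREDICT = { '[' }
S → d: PREDICT = { 'd' }
  'd' is in predict set, so this production goes in M[S, 'd']

M[S, 'd'] = S → d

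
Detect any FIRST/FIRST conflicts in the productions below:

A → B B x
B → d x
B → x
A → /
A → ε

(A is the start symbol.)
No FIRST/FIRST conflicts.

A FIRST/FIRST conflict occurs when two productions N → α and N → β for the same non-terminal have FIRST(α) ∩ FIRST(β) ≠ ∅ (with ε ∈ FIRST of a nullable right-hand side, so two nullable alternatives also conflict).

FIRST sets of the non-terminals at (or reachable through a nullable prefix from) the front of some alternative:
  FIRST(B) = { 'd', 'x' }

Productions for A:
  A → B B x: FIRST = { 'd', 'x' }
  A → /: FIRST = { '/' }
  A → ε: FIRST = { ε }
Productions for B:
  B → d x: FIRST = { 'd' }
  B → x: FIRST = { 'x' }

All alternatives of each non-terminal have pairwise disjoint FIRST sets.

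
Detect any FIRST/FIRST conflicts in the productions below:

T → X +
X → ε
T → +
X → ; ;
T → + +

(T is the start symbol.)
A FIRST/FIRST conflict occurs when two productions N → α and N → β for the same non-terminal have FIRST(α) ∩ FIRST(β) ≠ ∅ (with ε ∈ FIRST of a nullable right-hand side, so two nullable alternatives also conflict).

FIRST sets of the non-terminals at (or reachable through a nullable prefix from) the front of some alternative:
  FIRST(X) = { ';', ε }

Productions for T:
  T → X +: FIRST = { '+', ';' }
  T → +: FIRST = { '+' }
  T → + +: FIRST = { '+' }
Productions for X:
  X → ε: FIRST = { ε }
  X → ; ;: FIRST = { ';' }

Conflict for T: T → X + and T → +
  Overlap: { '+' }
Conflict for T: T → X + and T → + +
  Overlap: { '+' }
Conflict for T: T → + and T → + +
  Overlap: { '+' }

Answer: Yes. T → X '+' / T → '+' on { '+' }; T → X '+' / T → '+' '+' on { '+' }; T → '+' / T → '+' '+' on { '+' }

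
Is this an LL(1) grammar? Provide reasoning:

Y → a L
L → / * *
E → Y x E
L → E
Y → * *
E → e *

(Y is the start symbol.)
Relevant sets:
  FIRST(E) = { '*', 'a', 'e' }
  FIRST(Y) = { '*', 'a' }

For Y:
  PREDICT(Y → a L) = { 'a' }
  PREDICT(Y → '*' '*') = { '*' }
For L:
  PREDICT(L → '/' '*' '*') = { '/' }
  PREDICT(L → E) = { '*', 'a', 'e' }
For E:
  PREDICT(E → Y x E) = { '*', 'a' }
  PREDICT(E → e '*') = { 'e' }

All predict sets are disjoint. The grammar IS LL(1).

Answer: Yes, the grammar is LL(1).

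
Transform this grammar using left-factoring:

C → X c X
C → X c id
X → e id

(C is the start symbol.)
Left-factoring transforms A → αβ₁ | αβ₂ into A → αA' and A' → β₁ | β₂
(α is the longest common prefix among the alternatives). Repeat until
no nonterminal has two alternatives with a common prefix.

Round 1: C has alternatives sharing prefix 'X c'. Introduce C': C → X c C'
  Add: C' → X
  Add: C' → id

No remaining common prefixes — done.

Resulting grammar:
C → X c C'
C' → X
C' → id
X → e id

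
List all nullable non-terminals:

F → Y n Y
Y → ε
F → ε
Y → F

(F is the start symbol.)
ε-productions: Y → ε, F → ε
So Y, F are immediately nullable.
Every non-terminal is now nullable.
Nullable = { 'F', 'Y' }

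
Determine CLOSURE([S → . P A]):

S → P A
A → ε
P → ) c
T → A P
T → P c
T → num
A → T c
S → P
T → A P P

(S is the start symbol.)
Start with: [S → . P A]
  [S → . P A] has the dot before P: add [P → . ) c]
No further items can be added.

CLOSURE = { [P → . ) c], [S → . P A] }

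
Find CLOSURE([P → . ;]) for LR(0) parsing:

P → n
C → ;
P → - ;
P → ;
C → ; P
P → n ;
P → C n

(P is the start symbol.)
Start with: [P → . ;]
The dot precedes the terminal ';', so nothing is added.

CLOSURE = { [P → . ;] }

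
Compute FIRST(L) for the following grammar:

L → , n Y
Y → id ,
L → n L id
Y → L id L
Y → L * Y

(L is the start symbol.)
{ ',', 'n' }

To compute FIRST(L), examine every production with L on the left-hand side, reading each right-hand side left to right until a non-nullable symbol is reached.

From L → , n Y:
  - ',' is a terminal: add ',' and stop
From L → n L id:
  - n is a terminal: add 'n' and stop

Collecting: FIRST(L) = { ',', 'n' }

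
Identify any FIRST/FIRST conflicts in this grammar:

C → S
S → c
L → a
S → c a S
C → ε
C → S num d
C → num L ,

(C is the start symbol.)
Yes. C → S / C → S num d on { 'c' }; S → c / S → c a S on { 'c' }

A FIRST/FIRST conflict occurs when two productions N → α and N → β for the same non-terminal have FIRST(α) ∩ FIRST(β) ≠ ∅ (with ε ∈ FIRST of a nullable right-hand side, so two nullable alternatives also conflict).

FIRST sets of the non-terminals at (or reachable through a nullable prefix from) the front of some alternative:
  FIRST(S) = { 'c' }

Productions for C:
  C → S: FIRST = { 'c' }
  C → ε: FIRST = { ε }
  C → S num d: FIRST = { 'c' }
  C → num L ,: FIRST = { 'num' }
Productions for S:
  S → c: FIRST = { 'c' }
  S → c a S: FIRST = { 'c' }
L has only one production, so no FIRST/FIRST conflict is possible there.

Conflict for C: C → S and C → S num d
  Overlap: { 'c' }
Conflict for S: S → c and S → c a S
  Overlap: { 'c' }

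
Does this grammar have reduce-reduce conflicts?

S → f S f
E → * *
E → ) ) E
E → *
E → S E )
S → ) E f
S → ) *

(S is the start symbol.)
A reduce-reduce conflict occurs when an LR(0) state has two complete items [A → α .] and [B → β .] — both call for a reduction, and with no lookahead the parser cannot choose between them.

Augment with S' → S and build the canonical LR(0) collection (I0 = CLOSURE({[S' → . S]}), then GOTO on every symbol after a dot until no new states appear). It has 17 states:
  I0: { [S → . ) *], [S → . ) E f], [S → . f S f], [S' → . S] }  — shift
  I1: { [E → . ) ) E], [E → . * *], [E → . *], [E → . S E )], [S → ) . *], [S → ) . E f], [S → . ) *], [S → . ) E f], [S → . f S f] }  — shift
  I2: { [S' → S .] }  — accept
  I3: { [S → . ) *], [S → . ) E f], [S → . f S f], [S → f . S f] }  — shift
  I4: { [S → f S . f] }  — shift
  I5: { [S → f S f .] }  — reduce
  I6: { [E → ) . ) E], [E → . ) ) E], [E → . * *], [E → . *], [E → . S E )], [S → ) . *], [S → ) . E f], [S → . ) *], [S → . ) E f], [S → . f S f] }  — shift
  I7: { [E → * . *], [E → * .], [S → ) * .] }  — shift, 2 reduces
  I8: { [S → ) E . f] }  — shift
  I9: { [E → . ) ) E], [E → . * *], [E → . *], [E → . S E )], [E → S . E )], [S → . ) *], [S → . ) E f], [S → . f S f] }  — shift
  I10: { [E → * . *], [E → * .] }  — shift, reduce
  I11: { [E → S E . )] }  — shift
  I12: { [E → S E ) .] }  — reduce
  I13: { [E → * * .] }  — reduce
  I14: { [S → ) E f .] }  — reduce
  I15: { [E → ) ) . E], [E → ) . ) E], [E → . ) ) E], [E → . * *], [E → . *], [E → . S E )], [S → ) . *], [S → ) . E f], [S → . ) *], [S → . ) E f], [S → . f S f] }  — shift
  I16: { [E → ) ) E .], [S → ) E . f] }  — shift, reduce

I7 contains complete items [E → * .], [S → ) * .] — reduce-reduce conflict.

Answer: Yes — I7: [E → * .] vs [S → ) * .]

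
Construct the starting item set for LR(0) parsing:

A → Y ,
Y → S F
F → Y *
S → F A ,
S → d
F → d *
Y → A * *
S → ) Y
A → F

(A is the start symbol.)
First, augment the grammar with A' → A
I₀ = CLOSURE({ [A' → . A] }):
  [A' → . A] has the dot before A: add [A → . Y ,], [A → . F]
  [A → . Y ,] has the dot before Y: add [Y → . S F], [Y → . A * *]
  [A → . F] has the dot before F: add [F → . Y *], [F → . d *]
  [Y → . S F] has the dot before S: add [S → . F A ,], [S → . d], [S → . ) Y]
No further items can be added.

I₀ = { [A → . F], [A → . Y ,], [A' → . A], [F → . Y *], [F → . d *], [S → . ) Y], [S → . F A ,], [S → . d], [Y → . A * *], [Y → . S F] }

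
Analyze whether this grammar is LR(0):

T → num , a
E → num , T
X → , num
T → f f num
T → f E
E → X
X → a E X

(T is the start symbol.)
Augment with T' → T and build the canonical LR(0) collection (I0 = CLOSURE({[T' → . T]}), then GOTO on every symbol after a dot until no new states appear). It has 18 states:
  I0: { [T → . f E], [T → . f f num], [T → . num , a], [T' → . T] }  — shift
  I1: { [T' → T .] }  — accept
  I2: { [E → . X], [E → . num , T], [T → f . E], [T → f . f num], [X → . , num], [X → . a E X] }  — shift
  I3: { [T → num . , a] }  — shift
  I4: { [T → num , . a] }  — shift
  I5: { [T → num , a .] }  — reduce
  I6: { [X → , . num] }  — shift
  I7: { [T → f E .] }  — reduce
  I8: { [E → X .] }  — reduce
  I9: { [E → . X], [E → . num , T], [X → . , num], [X → . a E X], [X → a . E X] }  — shift
  I10: { [T → f f . num] }  — shift
  I11: { [E → num . , T] }  — shift
  I12: { [E → num , . T], [T → . f E], [T → . f f num], [T → . num , a] }  — shift
  I13: { [E → num , T .] }  — reduce
  I14: { [T → f f num .] }  — reduce
  I15: { [X → . , num], [X → . a E X], [X → a E . X] }  — shift
  I16: { [X → a E X .] }  — reduce
  I17: { [X → , num .] }  — reduce

Every state is either a pure shift/goto state or contains exactly one complete item and nothing to shift — no conflicts. The grammar is LR(0).

Answer: Yes, the grammar is LR(0)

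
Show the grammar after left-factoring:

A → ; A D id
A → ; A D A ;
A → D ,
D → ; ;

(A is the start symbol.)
A → ; A D A'
A' → id
A' → A ;
A → D ,
D → ; ;

Left-factoring transforms A → αβ₁ | αβ₂ into A → αA' and A' → β₁ | β₂
(α is the longest common prefix among the alternatives). Repeat until
no nonterminal has two alternatives with a common prefix.

Round 1: A has alternatives sharing prefix '; A D'. Introduce A': A → ; A D A'
  Add: A' → id
  Add: A' → A ;

No remaining common prefixes — done.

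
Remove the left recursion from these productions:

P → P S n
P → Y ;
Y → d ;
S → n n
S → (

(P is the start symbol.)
P is directly left-recursive. The standard transformation for
  A → A α₁ | ... | A α_m | β₁ | ... | β_n
is
  A  → β₁ A' | ... | β_n A'
  A' → α₁ A' | ... | α_m A' | ε

P → Y ; becomes P → Y ; P'
P → P S n becomes P' → S n P'
Add P' → ε

Productions for other non-terminals are unchanged:
  Y → d ;
  S → n n
  S → (

Resulting grammar:
P → Y ; P'
P' → S n P'
P' → ε
Y → d ;
S → n n
S → (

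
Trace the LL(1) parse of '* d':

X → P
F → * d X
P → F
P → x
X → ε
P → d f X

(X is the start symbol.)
Stack is shown with the top on the left.

Stack    Input  Action
----------------------
X $      * d $  output X → P
P $      * d $  output P → F
F $      * d $  output F → * d X
* d X $  * d $  match '*'
d X $    d $    match 'd'
X $      $      output X → ε
$        $      accept

The string is accepted.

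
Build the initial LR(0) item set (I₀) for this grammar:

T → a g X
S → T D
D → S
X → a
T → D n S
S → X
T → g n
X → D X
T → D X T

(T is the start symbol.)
{ [D → . S], [S → . T D], [S → . X], [T → . D X T], [T → . D n S], [T → . a g X], [T → . g n], [T' → . T], [X → . D X], [X → . a] }

First, augment the grammar with T' → T
I₀ = CLOSURE({ [T' → . T] }):
  [T' → . T] has the dot before T: add [T → . a g X], [T → . D n S], [T → . g n], [T → . D X T]
  [T → . D n S] has the dot before D: add [D → . S]
  [D → . S] has the dot before S: add [S → . T D], [S → . X]
  [S → . X] has the dot before X: add [X → . a], [X → . D X]
No further items can be added.

I₀ = { [D → . S], [S → . T D], [S → . X], [T → . D X T], [T → . D n S], [T → . a g X], [T → . g n], [T' → . T], [X → . D X], [X → . a] }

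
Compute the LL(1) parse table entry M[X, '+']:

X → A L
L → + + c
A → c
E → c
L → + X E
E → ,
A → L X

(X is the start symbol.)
X → A L

To find M[X, '+'], we find productions for X where '+' is in the predict set (PREDICT(N → α) = (FIRST(α) \ {ε}) ∪ (FOLLOW(N) if α ⇒* ε)).

Relevant sets:
  FIRST(A) = { '+', 'c' }

X → A L: PREDICT = { '+', 'c' }
  '+' is in predict set, so this production goes in M[X, '+']

M[X, '+'] = X → A L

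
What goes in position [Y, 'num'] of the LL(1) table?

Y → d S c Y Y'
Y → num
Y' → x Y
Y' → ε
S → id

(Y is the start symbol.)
To find M[Y, 'num'], we find productions for Y where 'num' is in the predict set (PREDICT(N → α) = (FIRST(α) \ {ε}) ∪ (FOLLOW(N) if α ⇒* ε)).

Y → d S c Y Y': PREDICT = { 'd' }
Y → num: PREDICT = { 'num' }
  'num' is in predict set, so this production goes in M[Y, 'num']

M[Y, 'num'] = Y → num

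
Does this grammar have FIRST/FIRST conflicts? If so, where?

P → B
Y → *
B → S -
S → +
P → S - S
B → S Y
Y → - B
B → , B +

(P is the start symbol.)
A FIRST/FIRST conflict occurs when two productions N → α and N → β for the same non-terminal have FIRST(α) ∩ FIRST(β) ≠ ∅ (with ε ∈ FIRST of a nullable right-hand side, so two nullable alternatives also conflict).

FIRST sets of the non-terminals at (or reachable through a nullable prefix from) the front of some alternative:
  FIRST(B) = { '+', ',' }
  FIRST(S) = { '+' }

Productions for P:
  P → B: FIRST = { '+', ',' }
  P → S - S: FIRST = { '+' }
Productions for Y:
  Y → *: FIRST = { '*' }
  Y → - B: FIRST = { '-' }
Productions for B:
  B → S -: FIRST = { '+' }
  B → S Y: FIRST = { '+' }
  B → , B +: FIRST = { ',' }
S has only one production, so no FIRST/FIRST conflict is possible there.

Conflict for P: P → B and P → S - S
  Overlap: { '+' }
Conflict for B: B → S - and B → S Y
  Overlap: { '+' }

Answer: Yes. P → B / P → S '-' S on { '+' }; B → S '-' / B → S Y on { '+' }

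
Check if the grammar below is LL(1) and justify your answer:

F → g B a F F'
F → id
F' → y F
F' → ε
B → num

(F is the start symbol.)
No. Predict set conflict for F': { 'y' }

A grammar is LL(1) if for each non-terminal N with multiple productions, the predict sets of those productions are pairwise disjoint, where PREDICT(N → α) = (FIRST(α) \ {ε}) ∪ (FOLLOW(N) if α ⇒* ε).

Relevant sets:
  FOLLOW(F') = { $, 'y' }

For F:
  PREDICT(F → g B a F F') = { 'g' }
  PREDICT(F → id) = { 'id' }
For F':
  PREDICT(F' → y F) = { 'y' }
  PREDICT(F' → ε) = { $, 'y' }
B has a single production, so nothing to check there.

Conflict found: Predict set conflict for F': { 'y' }
The grammar is NOT LL(1).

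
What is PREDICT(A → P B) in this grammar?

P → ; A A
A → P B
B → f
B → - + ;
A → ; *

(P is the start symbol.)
PREDICT(A → P B) = (FIRST(RHS) \ {ε}) ∪ (FOLLOW(A) if ε ∈ FIRST(RHS), i.e. RHS ⇒* ε)
FIRST(P) = { ';' }
FIRST(P B) = { ';' }
ε ∉ FIRST(P B), so FOLLOW(A) is not added.
PREDICT(A → P B) = { ';' }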